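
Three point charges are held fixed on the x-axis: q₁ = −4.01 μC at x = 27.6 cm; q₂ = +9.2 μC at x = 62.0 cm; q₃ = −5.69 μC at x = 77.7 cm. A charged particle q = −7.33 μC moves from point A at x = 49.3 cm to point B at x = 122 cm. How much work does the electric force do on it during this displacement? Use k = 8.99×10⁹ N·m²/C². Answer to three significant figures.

The work done by the electric force is W_field = −ΔU = −q(V_B − V_A) = q(V_A − V_B).
At A: distances to the source charges are 0.217 m, 0.127 m, 0.284 m; V_A = Σ kqᵢ/rᵢ = 3.05×10⁵ V.
At B: distances to the source charges are 0.944 m, 0.600 m, 0.443 m; V_B = Σ kqᵢ/rᵢ = -1.58×10⁴ V.
ΔV = V_B − V_A = -3.21×10⁵ V.
W_field = −qΔV = −(-7.33×10⁻⁶ C)(-3.21×10⁵ V) = -2.35 J.

-2.35 J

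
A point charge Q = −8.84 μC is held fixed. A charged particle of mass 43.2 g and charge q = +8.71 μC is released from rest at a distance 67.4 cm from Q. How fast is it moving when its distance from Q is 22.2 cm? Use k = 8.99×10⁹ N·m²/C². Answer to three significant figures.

9.84 m/s

Only the electrostatic force acts, so mechanical energy is conserved: ½mv² = U₁ − U₂ = kQq(1/r₁ − 1/r₂).
U₁ − U₂ = (8.99×10⁹ N·m²/C²)(-8.84×10⁻⁶ C)(8.71×10⁻⁶ C)(1/0.674 − 1/0.222) = 2.09 J.
v = √(2·2.09/0.0432) = 9.84 m/s.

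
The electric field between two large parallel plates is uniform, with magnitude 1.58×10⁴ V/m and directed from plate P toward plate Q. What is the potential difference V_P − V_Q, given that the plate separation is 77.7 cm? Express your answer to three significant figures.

1.23×10⁴ V

In a uniform field, potential decreases in the direction of E: ΔV = −E·d for a displacement d parallel to E.
Going from Q to P is a displacement of 77.7 cm opposite to the field, so V_P − V_Q = +Ed = 1.23×10⁴ V.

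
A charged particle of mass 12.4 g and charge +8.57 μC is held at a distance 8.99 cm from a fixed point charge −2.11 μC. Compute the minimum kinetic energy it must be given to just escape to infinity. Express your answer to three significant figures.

To just escape, total mechanical energy must reach zero at infinity: ½mv²_min + U = 0, so ½mv²_min = −U = |kQq|/r.
|U| = |kQq|/r = (8.99×10⁹ N·m²/C²)(2.11×10⁻⁶)(8.57×10⁻⁶)/(0.0899) = 1.81 J.

1.81 J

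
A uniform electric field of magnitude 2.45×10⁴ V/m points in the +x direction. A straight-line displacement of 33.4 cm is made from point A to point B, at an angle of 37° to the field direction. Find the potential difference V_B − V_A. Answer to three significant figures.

Only the component of displacement along E changes the potential: ΔV = −E·d·cosθ.
ΔV = −(2.45×10⁴ V/m)(0.334 m)cos37° = -6540 V.

-6540 V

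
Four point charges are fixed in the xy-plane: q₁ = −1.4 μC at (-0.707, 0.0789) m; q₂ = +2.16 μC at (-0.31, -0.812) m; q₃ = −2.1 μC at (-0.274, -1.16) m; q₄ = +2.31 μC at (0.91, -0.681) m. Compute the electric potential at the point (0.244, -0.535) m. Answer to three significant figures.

Electric potential is a scalar, so the contributions from each charge add algebraically: V = Σ kqᵢ/rᵢ.
Distances from the field point to each charge: r₁ = 1.13 m, r₂ = 0.619 m, r₃ = 0.812 m, r₄ = 0.682 m.
V = k[(-1.40×10⁻⁶)/(1.13) + (2.16×10⁻⁶)/(0.619) + (-2.10×10⁻⁶)/(0.812) + (2.31×10⁻⁶)/(0.682)] = 2.74×10⁴ V.

2.74×10⁴ V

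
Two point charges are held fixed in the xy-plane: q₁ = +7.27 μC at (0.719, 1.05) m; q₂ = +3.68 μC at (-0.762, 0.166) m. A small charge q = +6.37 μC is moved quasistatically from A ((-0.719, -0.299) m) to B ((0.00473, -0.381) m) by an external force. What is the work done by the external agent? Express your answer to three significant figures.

For quasistatic motion the external work equals the change in potential energy: W_ext = qΔV = q(V_B − V_A).
At A: distances to the source charges are 1.97 m, 0.467 m; V_A = Σ kqᵢ/rᵢ = 1.04×10⁵ V.
At B: distances to the source charges are 1.60 m, 0.942 m; V_B = Σ kqᵢ/rᵢ = 7.60×10⁴ V.
ΔV = V_B − V_A = -2.80×10⁴ V.
W_ext = qΔV = (6.37×10⁻⁶ C)(-2.80×10⁴ V) = -0.178 J.

-0.178 J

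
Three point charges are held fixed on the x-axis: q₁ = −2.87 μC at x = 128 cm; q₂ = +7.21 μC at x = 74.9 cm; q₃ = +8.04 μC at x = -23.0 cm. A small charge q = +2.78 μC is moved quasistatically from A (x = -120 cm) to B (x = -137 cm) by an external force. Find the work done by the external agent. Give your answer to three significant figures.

-0.0365 J

For quasistatic motion the external work equals the change in potential energy: W_ext = qΔV = q(V_B − V_A).
At A: distances to the source charges are 2.48 m, 1.95 m, 0.970 m; V_A = Σ kqᵢ/rᵢ = 9.74×10⁴ V.
At B: distances to the source charges are 2.65 m, 2.12 m, 1.14 m; V_B = Σ kqᵢ/rᵢ = 8.43×10⁴ V.
ΔV = V_B − V_A = -1.31×10⁴ V.
W_ext = qΔV = (2.78×10⁻⁶ C)(-1.31×10⁴ V) = -0.0365 J.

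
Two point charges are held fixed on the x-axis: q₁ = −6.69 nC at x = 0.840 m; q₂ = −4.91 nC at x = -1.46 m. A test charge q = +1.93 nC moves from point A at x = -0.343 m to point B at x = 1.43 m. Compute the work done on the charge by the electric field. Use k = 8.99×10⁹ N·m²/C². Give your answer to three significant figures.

The work done by the electric force is W_field = −ΔU = −q(V_B − V_A) = q(V_A − V_B).
At A: distances to the source charges are 1.18 m, 1.12 m; V_A = Σ kqᵢ/rᵢ = -90.4 V.
At B: distances to the source charges are 0.590 m, 2.89 m; V_B = Σ kqᵢ/rᵢ = -117 V.
ΔV = V_B − V_A = -26.9 V.
W_field = −qΔV = −(1.93×10⁻⁹ C)(-26.9 V) = 5.18×10⁻⁸ J.

5.18×10⁻⁸ J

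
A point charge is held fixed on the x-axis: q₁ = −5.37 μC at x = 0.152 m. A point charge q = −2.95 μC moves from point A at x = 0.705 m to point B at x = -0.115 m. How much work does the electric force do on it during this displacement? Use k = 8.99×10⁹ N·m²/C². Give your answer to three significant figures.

-0.276 J

The work done by the electric force is W_field = −ΔU = −q(V_B − V_A) = q(V_A − V_B).
At A: distance to the source charge is 0.553 m; V_A = kq₁/r = -8.73×10⁴ V.
At B: distance to the source charge is 0.267 m; V_B = kq₁/r = -1.81×10⁵ V.
ΔV = V_B − V_A = -9.35×10⁴ V.
W_field = −qΔV = −(-2.95×10⁻⁶ C)(-9.35×10⁴ V) = -0.276 J.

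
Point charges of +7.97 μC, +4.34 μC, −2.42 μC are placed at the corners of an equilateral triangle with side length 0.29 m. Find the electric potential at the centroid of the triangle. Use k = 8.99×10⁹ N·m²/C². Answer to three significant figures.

Electric potential is a scalar, so the contributions from each charge add algebraically: V = Σ kqᵢ/rᵢ.
The distance from each vertex to the centroid is a/√3 = 0.167 m.
V = k[(7.97×10⁻⁶)/(0.167) + (4.34×10⁻⁶)/(0.167) + (-2.42×10⁻⁶)/(0.167)] = 5.31×10⁵ V.

5.31×10⁵ V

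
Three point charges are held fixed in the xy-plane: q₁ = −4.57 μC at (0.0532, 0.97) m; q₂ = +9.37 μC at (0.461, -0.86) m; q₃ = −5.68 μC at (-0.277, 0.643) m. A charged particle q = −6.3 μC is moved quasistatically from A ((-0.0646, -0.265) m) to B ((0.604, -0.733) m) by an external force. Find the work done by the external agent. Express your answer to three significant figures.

-2.32 J

For quasistatic motion the external work equals the change in potential energy: W_ext = qΔV = q(V_B − V_A).
At A: distances to the source charges are 1.24 m, 0.794 m, 0.933 m; V_A = Σ kqᵢ/rᵢ = 1.82×10⁴ V.
At B: distances to the source charges are 1.79 m, 0.191 m, 1.63 m; V_B = Σ kqᵢ/rᵢ = 3.86×10⁵ V.
ΔV = V_B − V_A = 3.68×10⁵ V.
W_ext = qΔV = (-6.30×10⁻⁶ C)(3.68×10⁵ V) = -2.32 J.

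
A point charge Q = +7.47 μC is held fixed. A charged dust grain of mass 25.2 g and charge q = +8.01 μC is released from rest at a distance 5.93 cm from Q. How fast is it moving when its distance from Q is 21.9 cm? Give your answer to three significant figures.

22.9 m/s

Only the electrostatic force acts, so mechanical energy is conserved: ½mv² = U₁ − U₂ = kQq(1/r₁ − 1/r₂).
U₁ − U₂ = (8.99×10⁹ N·m²/C²)(7.47×10⁻⁶ C)(8.01×10⁻⁶ C)(1/0.0593 − 1/0.219) = 6.61 J.
v = √(2·6.61/0.0252) = 22.9 m/s.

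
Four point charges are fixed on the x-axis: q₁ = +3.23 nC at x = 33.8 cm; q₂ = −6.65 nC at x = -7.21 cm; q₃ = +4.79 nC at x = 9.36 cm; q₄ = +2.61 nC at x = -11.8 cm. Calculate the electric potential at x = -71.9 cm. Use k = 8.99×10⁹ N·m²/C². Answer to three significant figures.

27.1 V

The total potential is the scalar sum of each charge's contribution, V = Σ kqᵢ/rᵢ.
Distances from the field point to each charge: r₁ = 1.06 m, r₂ = 0.647 m, r₃ = 0.813 m, r₄ = 0.601 m.
V = k[(3.23×10⁻⁹)/(1.06) + (-6.65×10⁻⁹)/(0.647) + (4.79×10⁻⁹)/(0.813) + (2.61×10⁻⁹)/(0.601)] = 27.1 V.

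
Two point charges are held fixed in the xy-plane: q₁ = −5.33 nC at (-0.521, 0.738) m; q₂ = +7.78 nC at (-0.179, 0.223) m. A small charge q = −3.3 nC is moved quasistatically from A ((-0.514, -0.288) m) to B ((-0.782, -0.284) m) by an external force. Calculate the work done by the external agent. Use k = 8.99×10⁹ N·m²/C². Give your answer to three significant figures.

8.06×10⁻⁸ J

For quasistatic motion the external work equals the change in potential energy: W_ext = qΔV = q(V_B − V_A).
At A: distances to the source charges are 1.03 m, 0.611 m; V_A = Σ kqᵢ/rᵢ = 67.8 V.
At B: distances to the source charges are 1.05 m, 0.788 m; V_B = Σ kqᵢ/rᵢ = 43.4 V.
ΔV = V_B − V_A = -24.4 V.
W_ext = qΔV = (-3.30×10⁻⁹ C)(-24.4 V) = 8.06×10⁻⁸ J.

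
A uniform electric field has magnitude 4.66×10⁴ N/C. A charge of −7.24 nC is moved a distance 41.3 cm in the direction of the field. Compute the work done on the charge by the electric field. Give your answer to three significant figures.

-1.39×10⁻⁴ J

The potential change for a displacement 41.3 cm in the direction of the field is ΔV = −Ed = -1.92×10⁴ V.
W_field = −qΔV = -1.39×10⁻⁴ J.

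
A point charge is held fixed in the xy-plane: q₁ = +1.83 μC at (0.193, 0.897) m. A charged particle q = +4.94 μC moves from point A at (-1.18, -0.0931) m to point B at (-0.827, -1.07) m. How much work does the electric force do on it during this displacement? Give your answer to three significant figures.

0.0113 J

The work done by the electric force is W_field = −ΔU = −q(V_B − V_A) = q(V_A − V_B).
At A: distance to the source charge is 1.69 m; V_A = kq₁/r = 9720 V.
At B: distance to the source charge is 2.22 m; V_B = kq₁/r = 7420 V.
ΔV = V_B − V_A = -2290 V.
W_field = −qΔV = −(4.94×10⁻⁶ C)(-2290 V) = 0.0113 J.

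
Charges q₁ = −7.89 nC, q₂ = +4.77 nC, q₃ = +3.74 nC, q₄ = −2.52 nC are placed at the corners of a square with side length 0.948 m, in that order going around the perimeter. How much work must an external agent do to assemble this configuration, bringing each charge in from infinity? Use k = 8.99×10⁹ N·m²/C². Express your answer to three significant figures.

-3.67×10⁻⁷ J

The assembly work is the sum of pairwise potential energies, U = Σ_{i<j} kqᵢqⱼ/rᵢⱼ.
The four side pairs have separation 0.948 m and the two diagonal pairs 1.34 m.
Summing all 6 pair terms gives U = -3.67×10⁻⁷ J.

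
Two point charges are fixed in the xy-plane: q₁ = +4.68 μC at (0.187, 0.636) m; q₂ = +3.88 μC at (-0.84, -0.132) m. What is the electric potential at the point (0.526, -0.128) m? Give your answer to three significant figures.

The total potential is the scalar sum of each charge's contribution, V = Σ kqᵢ/rᵢ.
Distances from the field point to each charge: r₁ = 0.836 m, r₂ = 1.37 m.
V = k[(4.68×10⁻⁶)/(0.836) + (3.88×10⁻⁶)/(1.37)] = 7.59×10⁴ V.

7.59×10⁴ V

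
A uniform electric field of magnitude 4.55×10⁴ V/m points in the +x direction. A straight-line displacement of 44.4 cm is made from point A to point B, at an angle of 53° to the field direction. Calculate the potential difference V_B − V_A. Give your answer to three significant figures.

Only the component of displacement along E changes the potential: ΔV = −E·d·cosθ.
ΔV = −(4.55×10⁴ V/m)(0.444 m)cos53° = -1.22×10⁴ V.

-1.22×10⁴ V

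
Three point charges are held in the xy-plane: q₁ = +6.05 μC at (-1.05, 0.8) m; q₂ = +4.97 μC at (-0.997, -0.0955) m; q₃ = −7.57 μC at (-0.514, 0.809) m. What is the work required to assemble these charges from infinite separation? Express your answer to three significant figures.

-0.797 J

The assembly work is the sum of pairwise potential energies, U = Σ_{i<j} kqᵢqⱼ/rᵢⱼ.
Pair separations: r₁₂ = 0.897 m, r₁₃ = 0.536 m, r₂₃ = 1.03 m.
U = (0.301) + (-0.768) + (-0.330) = -0.797 J.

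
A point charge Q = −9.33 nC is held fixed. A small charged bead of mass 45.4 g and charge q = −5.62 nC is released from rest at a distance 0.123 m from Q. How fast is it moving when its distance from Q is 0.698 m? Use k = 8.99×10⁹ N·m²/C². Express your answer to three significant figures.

Only the electrostatic force acts, so mechanical energy is conserved: ½mv² = U₁ − U₂ = kQq(1/r₁ − 1/r₂).
U₁ − U₂ = (8.99×10⁹ N·m²/C²)(-9.33×10⁻⁹ C)(-5.62×10⁻⁹ C)(1/0.123 − 1/0.698) = 3.16×10⁻⁶ J.
v = √(2·3.16×10⁻⁶/0.0454) = 0.0118 m/s.

0.0118 m/s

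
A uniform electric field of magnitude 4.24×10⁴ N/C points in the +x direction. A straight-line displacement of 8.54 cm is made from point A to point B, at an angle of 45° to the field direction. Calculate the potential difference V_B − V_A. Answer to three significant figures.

-2560 V

Only the component of displacement along E changes the potential: ΔV = −E·d·cosθ.
ΔV = −(4.24×10⁴ V/m)(0.0854 m)cos45° = -2560 V.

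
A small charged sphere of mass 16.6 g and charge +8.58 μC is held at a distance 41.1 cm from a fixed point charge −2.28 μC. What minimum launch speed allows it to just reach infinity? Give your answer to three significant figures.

To just escape, total mechanical energy must reach zero at infinity: ½mv²_min + U = 0, so ½mv²_min = −U = |kQq|/r.
|U| = |kQq|/r = (8.99×10⁹ N·m²/C²)(2.28×10⁻⁶)(8.58×10⁻⁶)/(0.411) = 0.428 J.
v_min = √(2|U|/m) = √(2·0.428/0.0166) = 7.18 m/s.

7.18 m/s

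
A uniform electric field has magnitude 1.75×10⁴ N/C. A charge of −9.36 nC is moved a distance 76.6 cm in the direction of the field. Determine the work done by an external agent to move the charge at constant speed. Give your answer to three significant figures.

The potential change for a displacement 76.6 cm in the direction of the field is ΔV = −Ed = -1.34×10⁴ V.
W_ext = qΔV = 1.25×10⁻⁴ J.

1.25×10⁻⁴ J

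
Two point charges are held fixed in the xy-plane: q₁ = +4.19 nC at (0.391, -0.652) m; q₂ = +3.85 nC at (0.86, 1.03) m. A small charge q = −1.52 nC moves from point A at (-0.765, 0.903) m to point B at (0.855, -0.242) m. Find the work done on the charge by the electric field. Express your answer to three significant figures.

7.20×10⁻⁸ J

The work done by the electric force is W_field = −ΔU = −q(V_B − V_A) = q(V_A − V_B).
At A: distances to the source charges are 1.94 m, 1.63 m; V_A = Σ kqᵢ/rᵢ = 40.7 V.
At B: distances to the source charges are 0.619 m, 1.27 m; V_B = Σ kqᵢ/rᵢ = 88.0 V.
ΔV = V_B − V_A = 47.4 V.
W_field = −qΔV = −(-1.52×10⁻⁹ C)(47.4 V) = 7.20×10⁻⁸ J.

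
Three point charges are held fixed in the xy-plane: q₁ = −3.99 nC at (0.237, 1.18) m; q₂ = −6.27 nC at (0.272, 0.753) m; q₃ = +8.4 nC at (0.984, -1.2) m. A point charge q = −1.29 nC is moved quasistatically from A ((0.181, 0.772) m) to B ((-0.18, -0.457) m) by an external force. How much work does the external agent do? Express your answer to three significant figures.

-8.36×10⁻⁷ J

For quasistatic motion the external work equals the change in potential energy: W_ext = qΔV = q(V_B − V_A).
At A: distances to the source charges are 0.412 m, 0.0930 m, 2.13 m; V_A = Σ kqᵢ/rᵢ = -658 V.
At B: distances to the source charges are 1.69 m, 1.29 m, 1.38 m; V_B = Σ kqᵢ/rᵢ = -10.2 V.
ΔV = V_B − V_A = 648 V.
W_ext = qΔV = (-1.29×10⁻⁹ C)(648 V) = -8.36×10⁻⁷ J.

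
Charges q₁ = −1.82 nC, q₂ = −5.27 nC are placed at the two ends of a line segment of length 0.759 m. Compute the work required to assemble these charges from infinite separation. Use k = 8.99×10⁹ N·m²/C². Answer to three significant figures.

1.14×10⁻⁷ J

The work to assemble the configuration equals its total potential energy, U = Σ kqᵢqⱼ/rᵢⱼ over all pairs.
The separation is r = 0.759 m.
U = (1.14×10⁻⁷) = 1.14×10⁻⁷ J.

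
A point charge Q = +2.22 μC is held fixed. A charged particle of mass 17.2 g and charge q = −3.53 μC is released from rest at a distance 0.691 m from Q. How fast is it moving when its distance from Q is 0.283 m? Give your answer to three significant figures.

Only the electrostatic force acts, so mechanical energy is conserved: ½mv² = U₁ − U₂ = kQq(1/r₁ − 1/r₂).
U₁ − U₂ = (8.99×10⁹ N·m²/C²)(2.22×10⁻⁶ C)(-3.53×10⁻⁶ C)(1/0.691 − 1/0.283) = 0.147 J.
v = √(2·0.147/0.0172) = 4.13 m/s.

4.13 m/s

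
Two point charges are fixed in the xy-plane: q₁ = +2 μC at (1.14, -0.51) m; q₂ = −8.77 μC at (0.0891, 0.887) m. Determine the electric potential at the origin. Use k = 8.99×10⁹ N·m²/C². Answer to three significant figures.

-7.40×10⁴ V

The total potential is the scalar sum of each charge's contribution, V = Σ kqᵢ/rᵢ.
Distances from the field point to each charge: r₁ = 1.25 m, r₂ = 0.891 m.
V = k[(2.00×10⁻⁶)/(1.25) + (-8.77×10⁻⁶)/(0.891)] = -7.40×10⁴ V.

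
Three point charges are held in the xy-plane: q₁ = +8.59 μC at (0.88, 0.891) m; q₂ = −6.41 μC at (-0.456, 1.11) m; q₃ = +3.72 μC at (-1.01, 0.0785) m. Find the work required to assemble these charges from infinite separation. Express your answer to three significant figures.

The assembly work is the sum of pairwise potential energies, U = Σ_{i<j} kqᵢqⱼ/rᵢⱼ.
Pair separations: r₁₂ = 1.35 m, r₁₃ = 2.06 m, r₂₃ = 1.17 m.
U = (-0.366) + (0.140) + (-0.183) = -0.409 J.

-0.409 J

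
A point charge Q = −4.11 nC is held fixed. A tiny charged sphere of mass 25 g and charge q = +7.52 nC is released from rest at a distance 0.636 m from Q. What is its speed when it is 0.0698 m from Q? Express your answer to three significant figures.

Only the electrostatic force acts, so mechanical energy is conserved: ½mv² = U₁ − U₂ = kQq(1/r₁ − 1/r₂).
U₁ − U₂ = (8.99×10⁹ N·m²/C²)(-4.11×10⁻⁹ C)(7.52×10⁻⁹ C)(1/0.636 − 1/0.0698) = 3.54×10⁻⁶ J.
v = √(2·3.54×10⁻⁶/0.0250) = 0.0168 m/s.

0.0168 m/s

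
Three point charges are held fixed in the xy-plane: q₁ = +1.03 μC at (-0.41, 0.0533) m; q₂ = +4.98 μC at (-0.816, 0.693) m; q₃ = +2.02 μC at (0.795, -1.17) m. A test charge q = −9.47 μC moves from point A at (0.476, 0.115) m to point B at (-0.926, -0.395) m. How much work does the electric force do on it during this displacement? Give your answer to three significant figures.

The work done by the electric force is W_field = −ΔU = −q(V_B − V_A) = q(V_A − V_B).
At A: distances to the source charges are 0.888 m, 1.42 m, 1.32 m; V_A = Σ kqᵢ/rᵢ = 5.58×10⁴ V.
At B: distances to the source charges are 0.684 m, 1.09 m, 1.89 m; V_B = Σ kqᵢ/rᵢ = 6.41×10⁴ V.
ΔV = V_B − V_A = 8340 V.
W_field = −qΔV = −(-9.47×10⁻⁶ C)(8340 V) = 0.0789 J.

0.0789 J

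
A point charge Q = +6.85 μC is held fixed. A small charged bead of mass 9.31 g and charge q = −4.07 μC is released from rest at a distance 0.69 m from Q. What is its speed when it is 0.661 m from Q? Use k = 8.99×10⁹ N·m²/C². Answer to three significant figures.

Only the electrostatic force acts, so mechanical energy is conserved: ½mv² = U₁ − U₂ = kQq(1/r₁ − 1/r₂).
U₁ − U₂ = (8.99×10⁹ N·m²/C²)(6.85×10⁻⁶ C)(-4.07×10⁻⁶ C)(1/0.690 − 1/0.661) = 0.0159 J.
v = √(2·0.0159/9.31×10⁻³) = 1.85 m/s.

1.85 m/s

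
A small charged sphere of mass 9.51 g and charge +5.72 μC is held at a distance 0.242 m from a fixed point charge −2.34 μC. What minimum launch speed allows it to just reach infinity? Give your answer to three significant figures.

To just escape, total mechanical energy must reach zero at infinity: ½mv²_min + U = 0, so ½mv²_min = −U = |kQq|/r.
|U| = |kQq|/r = (8.99×10⁹ N·m²/C²)(2.34×10⁻⁶)(5.72×10⁻⁶)/(0.242) = 0.497 J.
v_min = √(2|U|/m) = √(2·0.497/9.51×10⁻³) = 10.2 m/s.

10.2 m/s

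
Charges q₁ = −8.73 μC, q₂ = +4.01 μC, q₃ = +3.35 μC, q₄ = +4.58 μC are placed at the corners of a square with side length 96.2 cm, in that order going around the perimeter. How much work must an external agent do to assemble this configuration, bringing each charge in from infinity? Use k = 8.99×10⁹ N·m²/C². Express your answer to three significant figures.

-0.504 J

The work to assemble the configuration equals its total potential energy, U = Σ kqᵢqⱼ/rᵢⱼ over all pairs.
The four side pairs have separation 0.962 m and the two diagonal pairs 1.36 m.
Summing all 6 pair terms gives U = -0.504 J.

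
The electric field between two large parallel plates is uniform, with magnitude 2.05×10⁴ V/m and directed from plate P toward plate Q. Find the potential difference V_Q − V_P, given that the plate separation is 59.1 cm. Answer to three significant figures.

-1.21×10⁴ V

In a uniform field, potential decreases in the direction of E: ΔV = −E·d for a displacement d parallel to E.
Going from P to Q is a displacement of 59.1 cm along the field, so V_Q − V_P = −Ed = -1.21×10⁴ V.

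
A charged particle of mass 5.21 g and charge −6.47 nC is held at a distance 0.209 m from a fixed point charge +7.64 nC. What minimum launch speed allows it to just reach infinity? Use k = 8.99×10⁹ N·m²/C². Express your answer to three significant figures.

0.0286 m/s

To just escape, total mechanical energy must reach zero at infinity: ½mv²_min + U = 0, so ½mv²_min = −U = |kQq|/r.
|U| = |kQq|/r = (8.99×10⁹ N·m²/C²)(7.64×10⁻⁹)(6.47×10⁻⁹)/(0.209) = 2.13×10⁻⁶ J.
v_min = √(2|U|/m) = √(2·2.13×10⁻⁶/5.21×10⁻³) = 0.0286 m/s.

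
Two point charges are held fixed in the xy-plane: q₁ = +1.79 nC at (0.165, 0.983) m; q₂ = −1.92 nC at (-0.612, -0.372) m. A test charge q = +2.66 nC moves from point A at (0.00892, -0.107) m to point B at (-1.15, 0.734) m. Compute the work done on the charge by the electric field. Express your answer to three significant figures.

The work done by the electric force is W_field = −ΔU = −q(V_B − V_A) = q(V_A − V_B).
At A: distances to the source charges are 1.10 m, 0.675 m; V_A = Σ kqᵢ/rᵢ = -11.0 V.
At B: distances to the source charges are 1.34 m, 1.23 m; V_B = Σ kqᵢ/rᵢ = -2.01 V.
ΔV = V_B − V_A = 8.94 V.
W_field = −qΔV = −(2.66×10⁻⁹ C)(8.94 V) = -2.38×10⁻⁸ J.

-2.38×10⁻⁸ J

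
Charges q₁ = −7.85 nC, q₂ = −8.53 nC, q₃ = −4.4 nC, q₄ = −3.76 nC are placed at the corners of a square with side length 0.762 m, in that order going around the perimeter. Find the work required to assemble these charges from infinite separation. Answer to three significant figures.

2.33×10⁻⁶ J

The assembly work is the sum of pairwise potential energies, U = Σ_{i<j} kqᵢqⱼ/rᵢⱼ.
The four side pairs have separation 0.762 m and the two diagonal pairs 1.08 m.
Summing all 6 pair terms gives U = 2.33×10⁻⁶ J.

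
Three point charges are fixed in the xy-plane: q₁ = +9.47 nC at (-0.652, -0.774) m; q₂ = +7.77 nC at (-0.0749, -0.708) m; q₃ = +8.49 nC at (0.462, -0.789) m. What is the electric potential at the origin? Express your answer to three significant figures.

Electric potential is a scalar, so the contributions from each charge add algebraically: V = Σ kqᵢ/rᵢ.
Distances from the field point to each charge: r₁ = 1.01 m, r₂ = 0.712 m, r₃ = 0.914 m.
V = k[(9.47×10⁻⁹)/(1.01) + (7.77×10⁻⁹)/(0.712) + (8.49×10⁻⁹)/(0.914)] = 266 V.

266 V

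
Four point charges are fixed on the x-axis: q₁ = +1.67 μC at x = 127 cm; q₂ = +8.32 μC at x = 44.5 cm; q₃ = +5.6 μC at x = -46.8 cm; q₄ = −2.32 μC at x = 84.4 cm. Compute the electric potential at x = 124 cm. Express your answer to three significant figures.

Electric potential is a scalar, so the contributions from each charge add algebraically: V = Σ kqᵢ/rᵢ.
Distances from the field point to each charge: r₁ = 0.0300 m, r₂ = 0.795 m, r₃ = 1.71 m, r₄ = 0.396 m.
V = k[(1.67×10⁻⁶)/(0.0300) + (8.32×10⁻⁶)/(0.795) + (5.60×10⁻⁶)/(1.71) + (-2.32×10⁻⁶)/(0.396)] = 5.71×10⁵ V.

5.71×10⁵ V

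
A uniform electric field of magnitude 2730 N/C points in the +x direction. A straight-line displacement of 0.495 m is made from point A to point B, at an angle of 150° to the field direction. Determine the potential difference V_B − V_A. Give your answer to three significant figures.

1170 V

Only the component of displacement along E changes the potential: ΔV = −E·d·cosθ.
ΔV = −(2730 V/m)(0.495 m)cos150° = 1170 V.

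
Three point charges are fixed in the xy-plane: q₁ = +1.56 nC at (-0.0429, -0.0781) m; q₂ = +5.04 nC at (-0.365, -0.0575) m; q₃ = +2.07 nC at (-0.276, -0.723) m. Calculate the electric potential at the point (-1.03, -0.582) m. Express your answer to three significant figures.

90.4 V

Electric potential is a scalar, so the contributions from each charge add algebraically: V = Σ kqᵢ/rᵢ.
Distances from the field point to each charge: r₁ = 1.11 m, r₂ = 0.847 m, r₃ = 0.767 m.
V = k[(1.56×10⁻⁹)/(1.11) + (5.04×10⁻⁹)/(0.847) + (2.07×10⁻⁹)/(0.767)] = 90.4 V.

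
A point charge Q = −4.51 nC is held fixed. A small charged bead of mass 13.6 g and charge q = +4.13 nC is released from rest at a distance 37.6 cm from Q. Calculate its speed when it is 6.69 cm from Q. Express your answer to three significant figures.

0.0174 m/s

Only the electrostatic force acts, so mechanical energy is conserved: ½mv² = U₁ − U₂ = kQq(1/r₁ − 1/r₂).
U₁ − U₂ = (8.99×10⁹ N·m²/C²)(-4.51×10⁻⁹ C)(4.13×10⁻⁹ C)(1/0.376 − 1/0.0669) = 2.06×10⁻⁶ J.
v = √(2·2.06×10⁻⁶/0.0136) = 0.0174 m/s.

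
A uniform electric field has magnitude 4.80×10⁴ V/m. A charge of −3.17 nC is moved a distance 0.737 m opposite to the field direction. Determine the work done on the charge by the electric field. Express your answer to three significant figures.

1.12×10⁻⁴ J

The potential change for a displacement 0.737 m opposite to the field direction is ΔV = +Ed = 3.54×10⁴ V.
W_field = −qΔV = 1.12×10⁻⁴ J.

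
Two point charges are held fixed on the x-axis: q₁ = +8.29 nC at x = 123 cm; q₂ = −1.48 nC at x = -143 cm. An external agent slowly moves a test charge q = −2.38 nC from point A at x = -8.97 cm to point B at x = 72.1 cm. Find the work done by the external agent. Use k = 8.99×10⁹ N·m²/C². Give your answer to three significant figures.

For quasistatic motion the external work equals the change in potential energy: W_ext = qΔV = q(V_B − V_A).
At A: distances to the source charges are 1.32 m, 1.34 m; V_A = Σ kqᵢ/rᵢ = 46.5 V.
At B: distances to the source charges are 0.509 m, 2.15 m; V_B = Σ kqᵢ/rᵢ = 140 V.
ΔV = V_B − V_A = 93.7 V.
W_ext = qΔV = (-2.38×10⁻⁹ C)(93.7 V) = -2.23×10⁻⁷ J.

-2.23×10⁻⁷ J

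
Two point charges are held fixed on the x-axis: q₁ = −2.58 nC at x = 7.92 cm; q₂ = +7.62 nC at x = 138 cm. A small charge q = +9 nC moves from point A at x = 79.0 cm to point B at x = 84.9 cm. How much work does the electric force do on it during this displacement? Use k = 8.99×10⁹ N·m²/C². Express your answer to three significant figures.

-1.39×10⁻⁷ J

The work done by the electric force is W_field = −ΔU = −q(V_B − V_A) = q(V_A − V_B).
At A: distances to the source charges are 0.711 m, 0.590 m; V_A = Σ kqᵢ/rᵢ = 83.5 V.
At B: distances to the source charges are 0.770 m, 0.531 m; V_B = Σ kqᵢ/rᵢ = 98.9 V.
ΔV = V_B − V_A = 15.4 V.
W_field = −qΔV = −(9.00×10⁻⁹ C)(15.4 V) = -1.39×10⁻⁷ J.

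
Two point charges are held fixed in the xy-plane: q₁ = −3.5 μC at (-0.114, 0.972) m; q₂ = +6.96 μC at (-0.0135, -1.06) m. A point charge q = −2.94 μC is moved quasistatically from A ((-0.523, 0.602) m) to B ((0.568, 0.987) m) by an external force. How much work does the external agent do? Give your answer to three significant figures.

-0.0127 J

For quasistatic motion the external work equals the change in potential energy: W_ext = qΔV = q(V_B − V_A).
At A: distances to the source charges are 0.552 m, 1.74 m; V_A = Σ kqᵢ/rᵢ = -2.11×10⁴ V.
At B: distances to the source charges are 0.682 m, 2.13 m; V_B = Σ kqᵢ/rᵢ = -1.67×10⁴ V.
ΔV = V_B − V_A = 4330 V.
W_ext = qΔV = (-2.94×10⁻⁶ C)(4330 V) = -0.0127 J.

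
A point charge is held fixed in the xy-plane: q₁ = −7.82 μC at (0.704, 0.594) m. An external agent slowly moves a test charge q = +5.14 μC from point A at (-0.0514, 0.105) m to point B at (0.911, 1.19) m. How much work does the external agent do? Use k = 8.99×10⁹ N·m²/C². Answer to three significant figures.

-0.171 J

For quasistatic motion the external work equals the change in potential energy: W_ext = qΔV = q(V_B − V_A).
At A: distance to the source charge is 0.900 m; V_A = kq₁/r = -7.81×10⁴ V.
At B: distance to the source charge is 0.631 m; V_B = kq₁/r = -1.11×10⁵ V.
ΔV = V_B − V_A = -3.33×10⁴ V.
W_ext = qΔV = (5.14×10⁻⁶ C)(-3.33×10⁴ V) = -0.171 J.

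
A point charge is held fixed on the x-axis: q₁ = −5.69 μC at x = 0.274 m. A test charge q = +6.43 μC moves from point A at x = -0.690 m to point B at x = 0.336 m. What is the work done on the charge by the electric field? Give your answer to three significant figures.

4.96 J

The work done by the electric force is W_field = −ΔU = −q(V_B − V_A) = q(V_A − V_B).
At A: distance to the source charge is 0.964 m; V_A = kq₁/r = -5.31×10⁴ V.
At B: distance to the source charge is 0.0620 m; V_B = kq₁/r = -8.25×10⁵ V.
ΔV = V_B − V_A = -7.72×10⁵ V.
W_field = −qΔV = −(6.43×10⁻⁶ C)(-7.72×10⁵ V) = 4.96 J.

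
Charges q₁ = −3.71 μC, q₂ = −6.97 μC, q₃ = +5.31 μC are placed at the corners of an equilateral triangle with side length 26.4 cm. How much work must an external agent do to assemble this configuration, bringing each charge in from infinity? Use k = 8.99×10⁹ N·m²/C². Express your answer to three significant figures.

-1.05 J

The work to assemble the configuration equals its total potential energy, U = Σ kqᵢqⱼ/rᵢⱼ over all pairs.
All three pair separations equal the side length, 0.264 m.
U = (0.881) + (-0.671) + (-1.26) = -1.05 J.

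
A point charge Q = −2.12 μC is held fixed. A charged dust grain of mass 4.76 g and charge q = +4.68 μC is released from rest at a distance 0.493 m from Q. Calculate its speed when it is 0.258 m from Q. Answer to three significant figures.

8.32 m/s

Only the electrostatic force acts, so mechanical energy is conserved: ½mv² = U₁ − U₂ = kQq(1/r₁ − 1/r₂).
U₁ − U₂ = (8.99×10⁹ N·m²/C²)(-2.12×10⁻⁶ C)(4.68×10⁻⁶ C)(1/0.493 − 1/0.258) = 0.165 J.
v = √(2·0.165/4.76×10⁻³) = 8.32 m/s.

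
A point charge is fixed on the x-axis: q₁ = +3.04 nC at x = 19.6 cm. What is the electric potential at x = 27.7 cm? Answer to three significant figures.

337 V

Electric potential is a scalar, so the contributions from each charge add algebraically: V = Σ kqᵢ/rᵢ.
V = k[(3.04×10⁻⁹)/(0.0810)] = 337 V.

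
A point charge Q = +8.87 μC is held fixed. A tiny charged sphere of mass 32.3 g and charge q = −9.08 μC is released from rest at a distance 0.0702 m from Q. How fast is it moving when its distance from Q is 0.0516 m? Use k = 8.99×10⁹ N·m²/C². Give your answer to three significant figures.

15.2 m/s

Only the electrostatic force acts, so mechanical energy is conserved: ½mv² = U₁ − U₂ = kQq(1/r₁ − 1/r₂).
U₁ − U₂ = (8.99×10⁹ N·m²/C²)(8.87×10⁻⁶ C)(-9.08×10⁻⁶ C)(1/0.0702 − 1/0.0516) = 3.72 J.
v = √(2·3.72/0.0323) = 15.2 m/s.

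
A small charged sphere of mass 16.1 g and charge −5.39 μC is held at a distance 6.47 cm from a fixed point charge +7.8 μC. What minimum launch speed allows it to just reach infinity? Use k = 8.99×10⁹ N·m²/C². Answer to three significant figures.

To just escape, total mechanical energy must reach zero at infinity: ½mv²_min + U = 0, so ½mv²_min = −U = |kQq|/r.
|U| = |kQq|/r = (8.99×10⁹ N·m²/C²)(7.80×10⁻⁶)(5.39×10⁻⁶)/(0.0647) = 5.84 J.
v_min = √(2|U|/m) = √(2·5.84/0.0161) = 26.9 m/s.

26.9 m/s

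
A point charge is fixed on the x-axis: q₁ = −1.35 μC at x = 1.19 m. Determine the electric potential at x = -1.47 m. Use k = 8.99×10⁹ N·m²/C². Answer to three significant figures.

-4560 V

Electric potential is a scalar, so the contributions from each charge add algebraically: V = Σ kqᵢ/rᵢ.
V = k[(-1.35×10⁻⁶)/(2.66)] = -4560 V.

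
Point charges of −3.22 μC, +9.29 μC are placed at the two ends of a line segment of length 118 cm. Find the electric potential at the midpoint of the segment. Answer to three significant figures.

Electric potential is a scalar, so the contributions from each charge add algebraically: V = Σ kqᵢ/rᵢ.
Each charge is 0.590 m from the midpoint.
V = k[(-3.22×10⁻⁶)/(0.590) + (9.29×10⁻⁶)/(0.590)] = 9.25×10⁴ V.

9.25×10⁴ V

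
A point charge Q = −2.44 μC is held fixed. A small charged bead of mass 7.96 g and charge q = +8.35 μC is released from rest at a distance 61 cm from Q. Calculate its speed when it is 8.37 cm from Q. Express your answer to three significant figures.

21.8 m/s

Only the electrostatic force acts, so mechanical energy is conserved: ½mv² = U₁ − U₂ = kQq(1/r₁ − 1/r₂).
U₁ − U₂ = (8.99×10⁹ N·m²/C²)(-2.44×10⁻⁶ C)(8.35×10⁻⁶ C)(1/0.610 − 1/0.0837) = 1.89 J.
v = √(2·1.89/7.96×10⁻³) = 21.8 m/s.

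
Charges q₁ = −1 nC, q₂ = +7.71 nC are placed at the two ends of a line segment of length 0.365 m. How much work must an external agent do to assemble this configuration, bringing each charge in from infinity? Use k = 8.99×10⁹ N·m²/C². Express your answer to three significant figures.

-1.90×10⁻⁷ J

The assembly work is the sum of pairwise potential energies, U = Σ_{i<j} kqᵢqⱼ/rᵢⱼ.
The separation is r = 0.365 m.
U = (-1.90×10⁻⁷) = -1.90×10⁻⁷ J.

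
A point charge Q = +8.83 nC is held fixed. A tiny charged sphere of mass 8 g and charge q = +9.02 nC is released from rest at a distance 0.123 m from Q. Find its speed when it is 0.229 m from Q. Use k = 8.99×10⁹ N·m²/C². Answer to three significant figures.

Only the electrostatic force acts, so mechanical energy is conserved: ½mv² = U₁ − U₂ = kQq(1/r₁ − 1/r₂).
U₁ − U₂ = (8.99×10⁹ N·m²/C²)(8.83×10⁻⁹ C)(9.02×10⁻⁹ C)(1/0.123 − 1/0.229) = 2.69×10⁻⁶ J.
v = √(2·2.69×10⁻⁶/8.00×10⁻³) = 0.0260 m/s.

0.0260 m/s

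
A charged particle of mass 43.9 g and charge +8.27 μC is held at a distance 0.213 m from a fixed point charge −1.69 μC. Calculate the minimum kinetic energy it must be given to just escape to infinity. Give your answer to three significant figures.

To just escape, total mechanical energy must reach zero at infinity: ½mv²_min + U = 0, so ½mv²_min = −U = |kQq|/r.
|U| = |kQq|/r = (8.99×10⁹ N·m²/C²)(1.69×10⁻⁶)(8.27×10⁻⁶)/(0.213) = 0.590 J.

0.590 J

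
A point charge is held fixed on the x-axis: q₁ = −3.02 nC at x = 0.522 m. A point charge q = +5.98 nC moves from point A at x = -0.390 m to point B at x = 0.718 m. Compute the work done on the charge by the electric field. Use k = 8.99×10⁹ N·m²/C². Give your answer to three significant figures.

The work done by the electric force is W_field = −ΔU = −q(V_B − V_A) = q(V_A − V_B).
At A: distance to the source charge is 0.912 m; V_A = kq₁/r = -29.8 V.
At B: distance to the source charge is 0.196 m; V_B = kq₁/r = -139 V.
ΔV = V_B − V_A = -109 V.
W_field = −qΔV = −(5.98×10⁻⁹ C)(-109 V) = 6.50×10⁻⁷ J.

6.50×10⁻⁷ J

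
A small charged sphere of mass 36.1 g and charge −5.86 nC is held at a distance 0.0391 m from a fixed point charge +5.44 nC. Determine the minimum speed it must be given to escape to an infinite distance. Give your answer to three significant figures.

0.0202 m/s

To just escape, total mechanical energy must reach zero at infinity: ½mv²_min + U = 0, so ½mv²_min = −U = |kQq|/r.
|U| = |kQq|/r = (8.99×10⁹ N·m²/C²)(5.44×10⁻⁹)(5.86×10⁻⁹)/(0.0391) = 7.33×10⁻⁶ J.
v_min = √(2|U|/m) = √(2·7.33×10⁻⁶/0.0361) = 0.0202 m/s.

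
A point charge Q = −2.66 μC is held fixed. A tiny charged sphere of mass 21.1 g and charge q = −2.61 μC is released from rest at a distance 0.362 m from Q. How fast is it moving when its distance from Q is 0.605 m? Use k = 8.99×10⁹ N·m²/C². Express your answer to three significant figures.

2.56 m/s

Only the electrostatic force acts, so mechanical energy is conserved: ½mv² = U₁ − U₂ = kQq(1/r₁ − 1/r₂).
U₁ − U₂ = (8.99×10⁹ N·m²/C²)(-2.66×10⁻⁶ C)(-2.61×10⁻⁶ C)(1/0.362 − 1/0.605) = 0.0693 J.
v = √(2·0.0693/0.0211) = 2.56 m/s.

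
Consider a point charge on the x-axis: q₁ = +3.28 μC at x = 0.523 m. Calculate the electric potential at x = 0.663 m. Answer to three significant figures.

2.11×10⁵ V

The total potential is the scalar sum of each charge's contribution, V = Σ kqᵢ/rᵢ.
V = k[(3.28×10⁻⁶)/(0.140)] = 2.11×10⁵ V.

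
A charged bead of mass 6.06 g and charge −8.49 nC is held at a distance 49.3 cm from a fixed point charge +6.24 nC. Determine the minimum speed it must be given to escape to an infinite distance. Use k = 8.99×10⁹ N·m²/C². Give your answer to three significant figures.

0.0179 m/s

To just escape, total mechanical energy must reach zero at infinity: ½mv²_min + U = 0, so ½mv²_min = −U = |kQq|/r.
|U| = |kQq|/r = (8.99×10⁹ N·m²/C²)(6.24×10⁻⁹)(8.49×10⁻⁹)/(0.493) = 9.66×10⁻⁷ J.
v_min = √(2|U|/m) = √(2·9.66×10⁻⁷/6.06×10⁻³) = 0.0179 m/s.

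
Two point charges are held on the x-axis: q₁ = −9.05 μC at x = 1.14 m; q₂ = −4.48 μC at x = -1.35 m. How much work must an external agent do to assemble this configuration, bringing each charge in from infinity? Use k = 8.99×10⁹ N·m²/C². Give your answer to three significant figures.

The work to assemble the configuration equals its total potential energy, U = Σ kqᵢqⱼ/rᵢⱼ over all pairs.
Pair separations: r₁₂ = 2.49 m.
U = (0.146) = 0.146 J.

0.146 J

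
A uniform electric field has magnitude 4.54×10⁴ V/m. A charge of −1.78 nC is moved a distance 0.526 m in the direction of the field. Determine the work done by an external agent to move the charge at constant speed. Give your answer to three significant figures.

The potential change for a displacement 0.526 m in the direction of the field is ΔV = −Ed = -2.39×10⁴ V.
W_ext = qΔV = 4.25×10⁻⁵ J.

4.25×10⁻⁵ J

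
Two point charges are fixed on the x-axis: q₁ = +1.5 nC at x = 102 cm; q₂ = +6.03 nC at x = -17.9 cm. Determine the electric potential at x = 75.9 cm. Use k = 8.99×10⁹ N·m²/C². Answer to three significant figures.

Electric potential is a scalar, so the contributions from each charge add algebraically: V = Σ kqᵢ/rᵢ.
Distances from the field point to each charge: r₁ = 0.261 m, r₂ = 0.938 m.
V = k[(1.50×10⁻⁹)/(0.261) + (6.03×10⁻⁹)/(0.938)] = 109 V.

109 V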